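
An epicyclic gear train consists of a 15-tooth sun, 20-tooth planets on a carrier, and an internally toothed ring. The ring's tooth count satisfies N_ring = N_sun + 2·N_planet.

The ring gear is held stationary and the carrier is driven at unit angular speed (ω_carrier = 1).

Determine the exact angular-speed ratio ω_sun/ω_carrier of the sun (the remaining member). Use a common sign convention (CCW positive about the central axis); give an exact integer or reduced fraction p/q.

14/3

N_ring = 15 + 2·20 = 55
15(ω_s−ω_c) = −55(ω_r−ω_c),  ω_r=0, ω_c=1
ω_s = 1 − (55/15)(0−1) = 14/3
ω_s/ω_c = 14/3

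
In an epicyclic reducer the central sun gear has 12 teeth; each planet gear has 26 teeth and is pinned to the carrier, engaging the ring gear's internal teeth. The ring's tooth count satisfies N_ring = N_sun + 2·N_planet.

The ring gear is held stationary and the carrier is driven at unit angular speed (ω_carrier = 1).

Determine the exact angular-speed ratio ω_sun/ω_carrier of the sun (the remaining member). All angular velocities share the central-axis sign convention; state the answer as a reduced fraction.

N_ring = 12 + 2·26 = 64
12(ω_s−ω_c) = −64(ω_r−ω_c),  ω_r=0, ω_c=1
ω_s = 1 − (64/12)(0−1) = 19/3
ω_s/ω_c = 19/3

19/3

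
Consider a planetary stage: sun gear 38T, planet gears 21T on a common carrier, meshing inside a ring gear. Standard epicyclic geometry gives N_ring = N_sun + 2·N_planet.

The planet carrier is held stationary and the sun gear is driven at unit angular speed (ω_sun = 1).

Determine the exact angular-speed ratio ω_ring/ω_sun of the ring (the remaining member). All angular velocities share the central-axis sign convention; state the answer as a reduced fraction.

-19/40

N_ring = 38 + 2·21 = 80
38(ω_s−ω_c) = −80(ω_r−ω_c),  ω_c=0, ω_s=1
ω_r = 0 − (38/80)(1−0) = -19/40
ω_r/ω_s = -19/40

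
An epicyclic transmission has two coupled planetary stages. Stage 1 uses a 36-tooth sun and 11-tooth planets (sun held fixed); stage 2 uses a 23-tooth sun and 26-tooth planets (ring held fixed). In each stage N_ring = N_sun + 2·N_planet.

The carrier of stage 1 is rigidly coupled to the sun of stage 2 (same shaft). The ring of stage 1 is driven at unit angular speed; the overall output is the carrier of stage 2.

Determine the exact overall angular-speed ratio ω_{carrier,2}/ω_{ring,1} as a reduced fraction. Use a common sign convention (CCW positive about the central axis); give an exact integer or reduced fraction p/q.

667/4606

Stage 1: N_ring = 36 + 2·11 = 58
Stage 1: 36(ω_s−ω_c) = −58(ω_r−ω_c),  ω_s=0, ω_r=1
Stage 1: 36(0−ω_c) = −58(1−ω_c)  ⇒  94ω_c = 58  ⇒  ω_c = 29/47
  ⇒ ω_c¹/ω_r¹ = 29/47
Stage 2: N_ring = 23 + 2·26 = 75
Stage 2: 23(ω_s−ω_c) = −75(ω_r−ω_c),  ω_r=0, ω_s=1
Stage 2: 23(1−ω_c) = −75(0−ω_c)  ⇒  98ω_c = 23  ⇒  ω_c = 23/98
  ⇒ ω_c²/ω_s² = 23/98
Coupling ω_s² = ω_c¹ ⇒ overall = 29/47 × 23/98 = 667/4606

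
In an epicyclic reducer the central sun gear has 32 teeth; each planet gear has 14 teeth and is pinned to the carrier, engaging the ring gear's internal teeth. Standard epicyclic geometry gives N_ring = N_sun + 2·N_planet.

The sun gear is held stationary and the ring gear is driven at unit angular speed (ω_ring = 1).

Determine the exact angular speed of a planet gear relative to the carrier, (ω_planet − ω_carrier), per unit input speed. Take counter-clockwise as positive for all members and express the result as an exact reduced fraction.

N_ring = 32 + 2·14 = 60
32(ω_s−ω_c) = −60(ω_r−ω_c),  ω_s=0, ω_r=1
32(0−ω_c) = −60(1−ω_c)  ⇒  92ω_c = 60  ⇒  ω_c = 15/23
sun–planet: 32·(0−15/23) = −14·(ω_p−ω_c)  ⇒  ω_p−ω_c = −(32/14)·(-15/23) = 240/161

240/161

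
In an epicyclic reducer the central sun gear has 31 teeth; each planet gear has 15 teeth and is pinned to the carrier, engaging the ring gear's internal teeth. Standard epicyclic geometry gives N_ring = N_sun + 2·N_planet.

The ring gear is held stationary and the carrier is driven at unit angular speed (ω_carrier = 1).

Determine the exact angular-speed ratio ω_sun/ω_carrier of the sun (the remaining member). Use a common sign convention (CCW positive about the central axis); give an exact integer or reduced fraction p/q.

N_ring = 31 + 2·15 = 61
31(ω_s−ω_c) = −61(ω_r−ω_c),  ω_r=0, ω_c=1
ω_s = 1 − (61/31)(0−1) = 92/31
ω_s/ω_c = 92/31

92/31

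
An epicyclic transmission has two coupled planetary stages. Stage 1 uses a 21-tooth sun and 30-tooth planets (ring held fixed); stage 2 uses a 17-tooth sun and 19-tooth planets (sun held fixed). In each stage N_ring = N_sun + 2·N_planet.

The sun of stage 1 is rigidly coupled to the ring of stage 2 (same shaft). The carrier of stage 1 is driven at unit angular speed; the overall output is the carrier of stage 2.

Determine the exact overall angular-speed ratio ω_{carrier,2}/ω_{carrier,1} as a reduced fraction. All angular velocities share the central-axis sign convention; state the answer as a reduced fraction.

Stage 1: N_ring = 21 + 2·30 = 81
Stage 1: 21(ω_s−ω_c) = −81(ω_r−ω_c),  ω_r=0, ω_c=1
Stage 1: ω_s = 1 − (81/21)(0−1) = 34/7
  ⇒ ω_s¹/ω_c¹ = 34/7
Stage 2: N_ring = 17 + 2·19 = 55
Stage 2: 17(ω_s−ω_c) = −55(ω_r−ω_c),  ω_s=0, ω_r=1
Stage 2: 17(0−ω_c) = −55(1−ω_c)  ⇒  72ω_c = 55  ⇒  ω_c = 55/72
  ⇒ ω_c²/ω_r² = 55/72
Coupling ω_r² = ω_s¹ ⇒ overall = 34/7 × 55/72 = 935/252

935/252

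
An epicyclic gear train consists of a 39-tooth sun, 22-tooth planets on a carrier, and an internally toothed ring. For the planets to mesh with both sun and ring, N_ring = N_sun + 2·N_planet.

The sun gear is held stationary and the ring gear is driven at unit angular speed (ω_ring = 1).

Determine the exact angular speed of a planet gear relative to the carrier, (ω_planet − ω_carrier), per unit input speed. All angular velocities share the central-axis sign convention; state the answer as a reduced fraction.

N_ring = 39 + 2·22 = 83
39(ω_s−ω_c) = −83(ω_r−ω_c),  ω_s=0, ω_r=1
39(0−ω_c) = −83(1−ω_c)  ⇒  122ω_c = 83  ⇒  ω_c = 83/122
sun–planet: 39·(0−83/122) = −22·(ω_p−ω_c)  ⇒  ω_p−ω_c = −(39/22)·(-83/122) = 3237/2684

3237/2684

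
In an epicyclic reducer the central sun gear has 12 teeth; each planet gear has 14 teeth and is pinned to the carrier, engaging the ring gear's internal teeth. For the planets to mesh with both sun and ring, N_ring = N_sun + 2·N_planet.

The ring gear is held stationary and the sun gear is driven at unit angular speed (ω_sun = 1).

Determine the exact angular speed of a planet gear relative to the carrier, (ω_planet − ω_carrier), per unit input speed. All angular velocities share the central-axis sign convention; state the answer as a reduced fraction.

-60/91

N_ring = 12 + 2·14 = 40
12(ω_s−ω_c) = −40(ω_r−ω_c),  ω_r=0, ω_s=1
12(1−ω_c) = −40(0−ω_c)  ⇒  52ω_c = 12  ⇒  ω_c = 3/13
sun–planet: 12·(1−3/13) = −14·(ω_p−ω_c)  ⇒  ω_p−ω_c = −(12/14)·(10/13) = -60/91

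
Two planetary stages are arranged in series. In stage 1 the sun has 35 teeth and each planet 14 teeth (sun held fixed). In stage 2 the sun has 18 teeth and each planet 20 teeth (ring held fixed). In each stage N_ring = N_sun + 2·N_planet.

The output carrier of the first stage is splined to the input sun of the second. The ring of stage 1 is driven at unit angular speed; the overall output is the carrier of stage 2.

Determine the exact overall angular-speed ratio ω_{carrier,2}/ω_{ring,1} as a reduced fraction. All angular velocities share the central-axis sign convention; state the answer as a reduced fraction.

81/532

Stage 1: N_ring = 35 + 2·14 = 63
Stage 1: 35(ω_s−ω_c) = −63(ω_r−ω_c),  ω_s=0, ω_r=1
Stage 1: 35(0−ω_c) = −63(1−ω_c)  ⇒  98ω_c = 63  ⇒  ω_c = 9/14
  ⇒ ω_c¹/ω_r¹ = 9/14
Stage 2: N_ring = 18 + 2·20 = 58
Stage 2: 18(ω_s−ω_c) = −58(ω_r−ω_c),  ω_r=0, ω_s=1
Stage 2: 18(1−ω_c) = −58(0−ω_c)  ⇒  76ω_c = 18  ⇒  ω_c = 9/38
  ⇒ ω_c²/ω_s² = 9/38
Coupling ω_s² = ω_c¹ ⇒ overall = 9/14 × 9/38 = 81/532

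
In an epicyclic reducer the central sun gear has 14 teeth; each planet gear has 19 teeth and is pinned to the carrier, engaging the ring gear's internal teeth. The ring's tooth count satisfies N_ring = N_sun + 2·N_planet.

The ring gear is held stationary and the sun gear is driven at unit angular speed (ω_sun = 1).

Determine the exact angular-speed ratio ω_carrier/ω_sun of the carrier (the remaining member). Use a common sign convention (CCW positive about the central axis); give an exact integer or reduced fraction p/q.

7/33

N_ring = 14 + 2·19 = 52
14(ω_s−ω_c) = −52(ω_r−ω_c),  ω_r=0, ω_s=1
14(1−ω_c) = −52(0−ω_c)  ⇒  66ω_c = 14  ⇒  ω_c = 7/33
ω_c/ω_s = 7/33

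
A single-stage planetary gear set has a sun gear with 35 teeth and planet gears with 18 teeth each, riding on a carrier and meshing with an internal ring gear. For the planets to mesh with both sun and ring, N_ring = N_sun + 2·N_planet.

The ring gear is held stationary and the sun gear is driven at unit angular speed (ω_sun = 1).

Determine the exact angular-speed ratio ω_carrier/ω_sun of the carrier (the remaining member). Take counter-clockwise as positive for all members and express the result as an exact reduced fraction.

35/106

N_ring = 35 + 2·18 = 71
35(ω_s−ω_c) = −71(ω_r−ω_c),  ω_r=0, ω_s=1
35(1−ω_c) = −71(0−ω_c)  ⇒  106ω_c = 35  ⇒  ω_c = 35/106
ω_c/ω_s = 35/106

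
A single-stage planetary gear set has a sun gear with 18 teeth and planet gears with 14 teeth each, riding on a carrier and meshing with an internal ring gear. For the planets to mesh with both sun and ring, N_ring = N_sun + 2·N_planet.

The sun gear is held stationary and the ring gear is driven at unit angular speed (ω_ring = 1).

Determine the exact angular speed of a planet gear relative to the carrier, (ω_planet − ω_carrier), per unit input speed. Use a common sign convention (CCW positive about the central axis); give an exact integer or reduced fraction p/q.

207/224

N_ring = 18 + 2·14 = 46
18(ω_s−ω_c) = −46(ω_r−ω_c),  ω_s=0, ω_r=1
18(0−ω_c) = −46(1−ω_c)  ⇒  64ω_c = 46  ⇒  ω_c = 23/32
sun–planet: 18·(0−23/32) = −14·(ω_p−ω_c)  ⇒  ω_p−ω_c = −(18/14)·(-23/32) = 207/224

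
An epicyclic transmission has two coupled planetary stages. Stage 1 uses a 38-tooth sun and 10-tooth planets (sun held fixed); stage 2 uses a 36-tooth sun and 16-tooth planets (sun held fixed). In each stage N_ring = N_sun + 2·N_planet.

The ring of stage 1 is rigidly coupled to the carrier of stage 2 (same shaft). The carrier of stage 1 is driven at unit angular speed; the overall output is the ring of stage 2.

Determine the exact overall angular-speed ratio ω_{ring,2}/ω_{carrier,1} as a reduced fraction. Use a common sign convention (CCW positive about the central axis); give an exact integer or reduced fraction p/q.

Stage 1: N_ring = 38 + 2·10 = 58
Stage 1: 38(ω_s−ω_c) = −58(ω_r−ω_c),  ω_s=0, ω_c=1
Stage 1: ω_r = 1 − (38/58)(0−1) = 48/29
  ⇒ ω_r¹/ω_c¹ = 48/29
Stage 2: N_ring = 36 + 2·16 = 68
Stage 2: 36(ω_s−ω_c) = −68(ω_r−ω_c),  ω_s=0, ω_c=1
Stage 2: ω_r = 1 − (36/68)(0−1) = 26/17
  ⇒ ω_r²/ω_c² = 26/17
Coupling ω_c² = ω_r¹ ⇒ overall = 48/29 × 26/17 = 1248/493

1248/493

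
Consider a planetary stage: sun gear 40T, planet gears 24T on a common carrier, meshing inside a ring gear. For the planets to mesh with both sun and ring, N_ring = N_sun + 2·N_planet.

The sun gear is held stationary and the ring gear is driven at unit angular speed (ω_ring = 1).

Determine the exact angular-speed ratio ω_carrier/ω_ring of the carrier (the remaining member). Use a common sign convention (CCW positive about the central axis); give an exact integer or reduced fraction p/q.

N_ring = 40 + 2·24 = 88
40(ω_s−ω_c) = −88(ω_r−ω_c),  ω_s=0, ω_r=1
40(0−ω_c) = −88(1−ω_c)  ⇒  128ω_c = 88  ⇒  ω_c = 11/16
ω_c/ω_r = 11/16

11/16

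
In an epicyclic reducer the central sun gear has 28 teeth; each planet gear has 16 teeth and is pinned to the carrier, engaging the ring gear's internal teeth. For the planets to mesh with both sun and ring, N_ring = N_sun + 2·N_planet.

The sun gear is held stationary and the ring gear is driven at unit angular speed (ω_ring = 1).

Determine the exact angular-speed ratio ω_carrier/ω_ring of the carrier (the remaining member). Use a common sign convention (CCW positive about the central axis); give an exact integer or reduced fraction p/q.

N_ring = 28 + 2·16 = 60
28(ω_s−ω_c) = −60(ω_r−ω_c),  ω_s=0, ω_r=1
28(0−ω_c) = −60(1−ω_c)  ⇒  88ω_c = 60  ⇒  ω_c = 15/22
ω_c/ω_r = 15/22

15/22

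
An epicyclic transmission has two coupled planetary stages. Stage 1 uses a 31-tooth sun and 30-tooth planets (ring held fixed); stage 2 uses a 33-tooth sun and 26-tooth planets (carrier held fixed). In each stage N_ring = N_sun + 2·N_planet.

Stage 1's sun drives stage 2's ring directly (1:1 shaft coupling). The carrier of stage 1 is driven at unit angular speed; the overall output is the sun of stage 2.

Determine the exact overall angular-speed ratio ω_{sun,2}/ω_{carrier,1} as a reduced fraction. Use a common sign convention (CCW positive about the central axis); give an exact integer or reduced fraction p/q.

Stage 1: N_ring = 31 + 2·30 = 91
Stage 1: 31(ω_s−ω_c) = −91(ω_r−ω_c),  ω_r=0, ω_c=1
Stage 1: ω_s = 1 − (91/31)(0−1) = 122/31
  ⇒ ω_s¹/ω_c¹ = 122/31
Stage 2: N_ring = 33 + 2·26 = 85
Stage 2: 33(ω_s−ω_c) = −85(ω_r−ω_c),  ω_c=0, ω_r=1
Stage 2: ω_s = 0 − (85/33)(1−0) = -85/33
  ⇒ ω_s²/ω_r² = -85/33
Coupling ω_r² = ω_s¹ ⇒ overall = 122/31 × -85/33 = -10370/1023

-10370/1023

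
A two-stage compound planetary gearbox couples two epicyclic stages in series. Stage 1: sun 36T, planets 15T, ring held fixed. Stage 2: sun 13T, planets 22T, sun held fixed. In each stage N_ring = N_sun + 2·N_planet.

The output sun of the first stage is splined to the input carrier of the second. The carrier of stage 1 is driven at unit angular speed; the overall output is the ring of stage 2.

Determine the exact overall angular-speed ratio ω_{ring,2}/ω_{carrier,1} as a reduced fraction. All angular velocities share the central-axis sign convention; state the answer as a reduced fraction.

595/171

Stage 1: N_ring = 36 + 2·15 = 66
Stage 1: 36(ω_s−ω_c) = −66(ω_r−ω_c),  ω_r=0, ω_c=1
Stage 1: ω_s = 1 − (66/36)(0−1) = 17/6
  ⇒ ω_s¹/ω_c¹ = 17/6
Stage 2: N_ring = 13 + 2·22 = 57
Stage 2: 13(ω_s−ω_c) = −57(ω_r−ω_c),  ω_s=0, ω_c=1
Stage 2: ω_r = 1 − (13/57)(0−1) = 70/57
  ⇒ ω_r²/ω_c² = 70/57
Coupling ω_c² = ω_s¹ ⇒ overall = 17/6 × 70/57 = 595/171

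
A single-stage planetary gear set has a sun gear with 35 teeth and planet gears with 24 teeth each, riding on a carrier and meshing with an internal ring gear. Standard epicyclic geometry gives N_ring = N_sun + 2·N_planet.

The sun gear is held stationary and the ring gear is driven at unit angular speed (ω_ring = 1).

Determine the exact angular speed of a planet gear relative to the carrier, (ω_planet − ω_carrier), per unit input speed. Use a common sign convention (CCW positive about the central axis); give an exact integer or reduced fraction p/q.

2905/2832

N_ring = 35 + 2·24 = 83
35(ω_s−ω_c) = −83(ω_r−ω_c),  ω_s=0, ω_r=1
35(0−ω_c) = −83(1−ω_c)  ⇒  118ω_c = 83  ⇒  ω_c = 83/118
sun–planet: 35·(0−83/118) = −24·(ω_p−ω_c)  ⇒  ω_p−ω_c = −(35/24)·(-83/118) = 2905/2832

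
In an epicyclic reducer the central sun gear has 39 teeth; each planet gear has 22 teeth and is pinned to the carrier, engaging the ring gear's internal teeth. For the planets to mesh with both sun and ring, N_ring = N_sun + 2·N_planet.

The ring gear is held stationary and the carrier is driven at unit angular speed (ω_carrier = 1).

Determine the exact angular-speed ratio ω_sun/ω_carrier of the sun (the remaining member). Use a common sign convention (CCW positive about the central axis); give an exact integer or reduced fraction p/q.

N_ring = 39 + 2·22 = 83
39(ω_s−ω_c) = −83(ω_r−ω_c),  ω_r=0, ω_c=1
ω_s = 1 − (83/39)(0−1) = 122/39
ω_s/ω_c = 122/39

122/39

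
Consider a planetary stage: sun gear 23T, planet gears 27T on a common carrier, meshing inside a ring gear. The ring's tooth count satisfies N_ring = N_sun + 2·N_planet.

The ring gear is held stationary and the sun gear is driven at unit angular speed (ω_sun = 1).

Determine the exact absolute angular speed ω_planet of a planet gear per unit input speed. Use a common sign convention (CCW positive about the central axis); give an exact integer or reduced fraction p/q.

N_ring = 23 + 2·27 = 77
23(ω_s−ω_c) = −77(ω_r−ω_c),  ω_r=0, ω_s=1
23(1−ω_c) = −77(0−ω_c)  ⇒  100ω_c = 23  ⇒  ω_c = 23/100
sun–planet: 23·(1−23/100) = −27·(ω_p−ω_c)  ⇒  ω_p−ω_c = −(23/27)·(77/100) = -1771/2700
ω_p = 23/100 − 1771/2700 = -23/54

-23/54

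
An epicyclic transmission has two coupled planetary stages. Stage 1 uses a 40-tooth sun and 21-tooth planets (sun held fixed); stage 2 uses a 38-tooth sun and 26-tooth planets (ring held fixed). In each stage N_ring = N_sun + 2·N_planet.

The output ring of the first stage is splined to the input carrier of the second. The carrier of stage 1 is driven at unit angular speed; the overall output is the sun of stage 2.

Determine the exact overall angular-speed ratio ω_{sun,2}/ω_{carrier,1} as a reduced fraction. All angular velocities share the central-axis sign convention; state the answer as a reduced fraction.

3904/779

Stage 1: N_ring = 40 + 2·21 = 82
Stage 1: 40(ω_s−ω_c) = −82(ω_r−ω_c),  ω_s=0, ω_c=1
Stage 1: ω_r = 1 − (40/82)(0−1) = 61/41
  ⇒ ω_r¹/ω_c¹ = 61/41
Stage 2: N_ring = 38 + 2·26 = 90
Stage 2: 38(ω_s−ω_c) = −90(ω_r−ω_c),  ω_r=0, ω_c=1
Stage 2: ω_s = 1 − (90/38)(0−1) = 64/19
  ⇒ ω_s²/ω_c² = 64/19
Coupling ω_c² = ω_r¹ ⇒ overall = 61/41 × 64/19 = 3904/779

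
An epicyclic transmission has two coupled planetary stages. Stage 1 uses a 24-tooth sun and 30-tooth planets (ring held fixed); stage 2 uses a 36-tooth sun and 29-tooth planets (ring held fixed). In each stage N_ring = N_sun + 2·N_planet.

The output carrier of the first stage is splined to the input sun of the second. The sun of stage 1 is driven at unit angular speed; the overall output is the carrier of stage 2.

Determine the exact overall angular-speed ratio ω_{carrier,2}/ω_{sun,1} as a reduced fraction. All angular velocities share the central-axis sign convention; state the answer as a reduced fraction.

4/65

Stage 1: N_ring = 24 + 2·30 = 84
Stage 1: 24(ω_s−ω_c) = −84(ω_r−ω_c),  ω_r=0, ω_s=1
Stage 1: 24(1−ω_c) = −84(0−ω_c)  ⇒  108ω_c = 24  ⇒  ω_c = 2/9
  ⇒ ω_c¹/ω_s¹ = 2/9
Stage 2: N_ring = 36 + 2·29 = 94
Stage 2: 36(ω_s−ω_c) = −94(ω_r−ω_c),  ω_r=0, ω_s=1
Stage 2: 36(1−ω_c) = −94(0−ω_c)  ⇒  130ω_c = 36  ⇒  ω_c = 18/65
  ⇒ ω_c²/ω_s² = 18/65
Coupling ω_s² = ω_c¹ ⇒ overall = 2/9 × 18/65 = 4/65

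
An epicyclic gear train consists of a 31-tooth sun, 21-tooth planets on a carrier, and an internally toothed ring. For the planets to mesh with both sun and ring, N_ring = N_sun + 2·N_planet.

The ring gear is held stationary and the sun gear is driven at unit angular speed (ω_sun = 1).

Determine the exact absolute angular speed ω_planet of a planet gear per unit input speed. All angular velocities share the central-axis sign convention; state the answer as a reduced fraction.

-31/42

N_ring = 31 + 2·21 = 73
31(ω_s−ω_c) = −73(ω_r−ω_c),  ω_r=0, ω_s=1
31(1−ω_c) = −73(0−ω_c)  ⇒  104ω_c = 31  ⇒  ω_c = 31/104
sun–planet: 31·(1−31/104) = −21·(ω_p−ω_c)  ⇒  ω_p−ω_c = −(31/21)·(73/104) = -2263/2184
ω_p = 31/104 − 2263/2184 = -31/42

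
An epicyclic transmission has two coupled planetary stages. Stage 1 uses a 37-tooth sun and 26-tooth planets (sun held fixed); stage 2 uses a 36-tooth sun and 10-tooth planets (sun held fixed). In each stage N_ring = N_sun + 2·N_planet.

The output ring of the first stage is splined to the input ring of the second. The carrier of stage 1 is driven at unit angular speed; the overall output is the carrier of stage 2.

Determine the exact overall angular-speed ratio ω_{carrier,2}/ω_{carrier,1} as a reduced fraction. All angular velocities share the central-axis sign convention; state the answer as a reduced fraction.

Stage 1: N_ring = 37 + 2·26 = 89
Stage 1: 37(ω_s−ω_c) = −89(ω_r−ω_c),  ω_s=0, ω_c=1
Stage 1: ω_r = 1 − (37/89)(0−1) = 126/89
  ⇒ ω_r¹/ω_c¹ = 126/89
Stage 2: N_ring = 36 + 2·10 = 56
Stage 2: 36(ω_s−ω_c) = −56(ω_r−ω_c),  ω_s=0, ω_r=1
Stage 2: 36(0−ω_c) = −56(1−ω_c)  ⇒  92ω_c = 56  ⇒  ω_c = 14/23
  ⇒ ω_c²/ω_r² = 14/23
Coupling ω_r² = ω_r¹ ⇒ overall = 126/89 × 14/23 = 1764/2047

1764/2047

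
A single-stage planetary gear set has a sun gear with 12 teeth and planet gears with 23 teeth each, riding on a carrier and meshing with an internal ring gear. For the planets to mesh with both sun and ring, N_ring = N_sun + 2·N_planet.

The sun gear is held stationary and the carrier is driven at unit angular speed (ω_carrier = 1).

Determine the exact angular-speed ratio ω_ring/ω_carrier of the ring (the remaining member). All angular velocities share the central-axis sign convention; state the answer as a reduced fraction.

N_ring = 12 + 2·23 = 58
12(ω_s−ω_c) = −58(ω_r−ω_c),  ω_s=0, ω_c=1
ω_r = 1 − (12/58)(0−1) = 35/29
ω_r/ω_c = 35/29

35/29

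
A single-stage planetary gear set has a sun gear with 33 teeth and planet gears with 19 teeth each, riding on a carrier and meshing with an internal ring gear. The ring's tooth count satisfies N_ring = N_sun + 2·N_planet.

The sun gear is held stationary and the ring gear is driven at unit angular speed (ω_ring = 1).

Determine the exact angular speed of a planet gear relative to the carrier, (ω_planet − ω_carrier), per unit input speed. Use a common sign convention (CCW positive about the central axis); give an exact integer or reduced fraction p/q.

2343/1976

N_ring = 33 + 2·19 = 71
33(ω_s−ω_c) = −71(ω_r−ω_c),  ω_s=0, ω_r=1
33(0−ω_c) = −71(1−ω_c)  ⇒  104ω_c = 71  ⇒  ω_c = 71/104
sun–planet: 33·(0−71/104) = −19·(ω_p−ω_c)  ⇒  ω_p−ω_c = −(33/19)·(-71/104) = 2343/1976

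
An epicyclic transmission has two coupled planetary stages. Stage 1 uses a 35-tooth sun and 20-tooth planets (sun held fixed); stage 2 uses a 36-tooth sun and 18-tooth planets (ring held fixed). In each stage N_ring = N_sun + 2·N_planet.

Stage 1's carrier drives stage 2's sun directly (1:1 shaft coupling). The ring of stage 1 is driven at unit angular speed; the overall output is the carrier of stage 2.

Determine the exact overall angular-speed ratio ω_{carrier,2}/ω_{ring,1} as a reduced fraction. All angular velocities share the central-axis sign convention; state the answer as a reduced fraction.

Stage 1: N_ring = 35 + 2·20 = 75
Stage 1: 35(ω_s−ω_c) = −75(ω_r−ω_c),  ω_s=0, ω_r=1
Stage 1: 35(0−ω_c) = −75(1−ω_c)  ⇒  110ω_c = 75  ⇒  ω_c = 15/22
  ⇒ ω_c¹/ω_r¹ = 15/22
Stage 2: N_ring = 36 + 2·18 = 72
Stage 2: 36(ω_s−ω_c) = −72(ω_r−ω_c),  ω_r=0, ω_s=1
Stage 2: 36(1−ω_c) = −72(0−ω_c)  ⇒  108ω_c = 36  ⇒  ω_c = 1/3
  ⇒ ω_c²/ω_s² = 1/3
Coupling ω_s² = ω_c¹ ⇒ overall = 15/22 × 1/3 = 5/22

5/22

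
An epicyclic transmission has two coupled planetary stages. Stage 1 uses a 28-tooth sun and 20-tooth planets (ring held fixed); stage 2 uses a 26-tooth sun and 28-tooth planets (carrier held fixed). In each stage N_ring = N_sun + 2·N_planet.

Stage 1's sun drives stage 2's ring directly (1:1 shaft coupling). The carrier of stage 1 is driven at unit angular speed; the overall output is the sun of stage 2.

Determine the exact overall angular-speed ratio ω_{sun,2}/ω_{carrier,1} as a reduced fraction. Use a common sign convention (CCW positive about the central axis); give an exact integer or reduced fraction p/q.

Stage 1: N_ring = 28 + 2·20 = 68
Stage 1: 28(ω_s−ω_c) = −68(ω_r−ω_c),  ω_r=0, ω_c=1
Stage 1: ω_s = 1 − (68/28)(0−1) = 24/7
  ⇒ ω_s¹/ω_c¹ = 24/7
Stage 2: N_ring = 26 + 2·28 = 82
Stage 2: 26(ω_s−ω_c) = −82(ω_r−ω_c),  ω_c=0, ω_r=1
Stage 2: ω_s = 0 − (82/26)(1−0) = -41/13
  ⇒ ω_s²/ω_r² = -41/13
Coupling ω_r² = ω_s¹ ⇒ overall = 24/7 × -41/13 = -984/91

-984/91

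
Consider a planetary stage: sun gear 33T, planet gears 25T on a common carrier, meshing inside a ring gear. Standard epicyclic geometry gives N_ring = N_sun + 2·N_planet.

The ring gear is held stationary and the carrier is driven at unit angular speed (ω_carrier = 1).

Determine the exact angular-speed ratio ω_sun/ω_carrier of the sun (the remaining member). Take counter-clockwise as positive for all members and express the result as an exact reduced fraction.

116/33

N_ring = 33 + 2·25 = 83
33(ω_s−ω_c) = −83(ω_r−ω_c),  ω_r=0, ω_c=1
ω_s = 1 − (83/33)(0−1) = 116/33
ω_s/ω_c = 116/33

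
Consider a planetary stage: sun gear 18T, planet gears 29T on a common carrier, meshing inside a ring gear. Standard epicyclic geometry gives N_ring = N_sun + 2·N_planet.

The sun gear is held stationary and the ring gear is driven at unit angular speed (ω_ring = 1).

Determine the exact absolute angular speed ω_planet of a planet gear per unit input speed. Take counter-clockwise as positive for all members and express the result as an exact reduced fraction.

38/29

N_ring = 18 + 2·29 = 76
18(ω_s−ω_c) = −76(ω_r−ω_c),  ω_s=0, ω_r=1
18(0−ω_c) = −76(1−ω_c)  ⇒  94ω_c = 76  ⇒  ω_c = 38/47
sun–planet: 18·(0−38/47) = −29·(ω_p−ω_c)  ⇒  ω_p−ω_c = −(18/29)·(-38/47) = 684/1363
ω_p = 38/47 + 684/1363 = 38/29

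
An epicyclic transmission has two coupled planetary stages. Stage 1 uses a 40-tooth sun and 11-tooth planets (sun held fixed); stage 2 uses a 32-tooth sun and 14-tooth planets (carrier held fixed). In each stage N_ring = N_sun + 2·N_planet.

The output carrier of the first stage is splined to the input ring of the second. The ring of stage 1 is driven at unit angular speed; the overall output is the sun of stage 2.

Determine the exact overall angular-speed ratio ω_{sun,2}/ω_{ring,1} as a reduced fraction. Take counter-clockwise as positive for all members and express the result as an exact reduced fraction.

-155/136

Stage 1: N_ring = 40 + 2·11 = 62
Stage 1: 40(ω_s−ω_c) = −62(ω_r−ω_c),  ω_s=0, ω_r=1
Stage 1: 40(0−ω_c) = −62(1−ω_c)  ⇒  102ω_c = 62  ⇒  ω_c = 31/51
  ⇒ ω_c¹/ω_r¹ = 31/51
Stage 2: N_ring = 32 + 2·14 = 60
Stage 2: 32(ω_s−ω_c) = −60(ω_r−ω_c),  ω_c=0, ω_r=1
Stage 2: ω_s = 0 − (60/32)(1−0) = -15/8
  ⇒ ω_s²/ω_r² = -15/8
Coupling ω_r² = ω_c¹ ⇒ overall = 31/51 × -15/8 = -155/136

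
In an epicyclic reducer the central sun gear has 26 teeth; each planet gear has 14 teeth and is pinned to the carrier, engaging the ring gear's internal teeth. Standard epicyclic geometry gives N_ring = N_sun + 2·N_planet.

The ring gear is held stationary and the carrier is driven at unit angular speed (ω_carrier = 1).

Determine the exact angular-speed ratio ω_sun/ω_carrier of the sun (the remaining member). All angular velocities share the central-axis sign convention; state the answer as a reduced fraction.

40/13

N_ring = 26 + 2·14 = 54
26(ω_s−ω_c) = −54(ω_r−ω_c),  ω_r=0, ω_c=1
ω_s = 1 − (54/26)(0−1) = 40/13
ω_s/ω_c = 40/13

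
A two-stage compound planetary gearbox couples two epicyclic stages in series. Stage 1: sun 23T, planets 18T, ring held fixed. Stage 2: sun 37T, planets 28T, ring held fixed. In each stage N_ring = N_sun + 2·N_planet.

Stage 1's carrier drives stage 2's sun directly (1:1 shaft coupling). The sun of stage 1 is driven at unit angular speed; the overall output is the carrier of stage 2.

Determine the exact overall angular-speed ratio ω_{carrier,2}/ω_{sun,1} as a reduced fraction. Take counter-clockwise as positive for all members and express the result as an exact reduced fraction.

851/10660

Stage 1: N_ring = 23 + 2·18 = 59
Stage 1: 23(ω_s−ω_c) = −59(ω_r−ω_c),  ω_r=0, ω_s=1
Stage 1: 23(1−ω_c) = −59(0−ω_c)  ⇒  82ω_c = 23  ⇒  ω_c = 23/82
  ⇒ ω_c¹/ω_s¹ = 23/82
Stage 2: N_ring = 37 + 2·28 = 93
Stage 2: 37(ω_s−ω_c) = −93(ω_r−ω_c),  ω_r=0, ω_s=1
Stage 2: 37(1−ω_c) = −93(0−ω_c)  ⇒  130ω_c = 37  ⇒  ω_c = 37/130
  ⇒ ω_c²/ω_s² = 37/130
Coupling ω_s² = ω_c¹ ⇒ overall = 23/82 × 37/130 = 851/10660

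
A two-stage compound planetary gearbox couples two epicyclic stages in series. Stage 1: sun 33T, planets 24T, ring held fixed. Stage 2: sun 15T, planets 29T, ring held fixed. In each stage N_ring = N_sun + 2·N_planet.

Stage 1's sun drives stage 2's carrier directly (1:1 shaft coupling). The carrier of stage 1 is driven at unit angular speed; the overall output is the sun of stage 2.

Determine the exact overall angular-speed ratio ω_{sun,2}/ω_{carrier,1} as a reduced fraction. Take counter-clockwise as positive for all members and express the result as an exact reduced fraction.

304/15

Stage 1: N_ring = 33 + 2·24 = 81
Stage 1: 33(ω_s−ω_c) = −81(ω_r−ω_c),  ω_r=0, ω_c=1
Stage 1: ω_s = 1 − (81/33)(0−1) = 38/11
  ⇒ ω_s¹/ω_c¹ = 38/11
Stage 2: N_ring = 15 + 2·29 = 73
Stage 2: 15(ω_s−ω_c) = −73(ω_r−ω_c),  ω_r=0, ω_c=1
Stage 2: ω_s = 1 − (73/15)(0−1) = 88/15
  ⇒ ω_s²/ω_c² = 88/15
Coupling ω_c² = ω_s¹ ⇒ overall = 38/11 × 88/15 = 304/15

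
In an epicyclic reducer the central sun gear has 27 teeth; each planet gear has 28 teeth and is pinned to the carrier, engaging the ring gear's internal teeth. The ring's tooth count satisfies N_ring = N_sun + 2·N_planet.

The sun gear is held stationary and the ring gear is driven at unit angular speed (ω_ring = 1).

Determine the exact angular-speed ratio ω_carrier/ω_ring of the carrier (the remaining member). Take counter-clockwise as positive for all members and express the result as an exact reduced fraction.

83/110

N_ring = 27 + 2·28 = 83
27(ω_s−ω_c) = −83(ω_r−ω_c),  ω_s=0, ω_r=1
27(0−ω_c) = −83(1−ω_c)  ⇒  110ω_c = 83  ⇒  ω_c = 83/110
ω_c/ω_r = 83/110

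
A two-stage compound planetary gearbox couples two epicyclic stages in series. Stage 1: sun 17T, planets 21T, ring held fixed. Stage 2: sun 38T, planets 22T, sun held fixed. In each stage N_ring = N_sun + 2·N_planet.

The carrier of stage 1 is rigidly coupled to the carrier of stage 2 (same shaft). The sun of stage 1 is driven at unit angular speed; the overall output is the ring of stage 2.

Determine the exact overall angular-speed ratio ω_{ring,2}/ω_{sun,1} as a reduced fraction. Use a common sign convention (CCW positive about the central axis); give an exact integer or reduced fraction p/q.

Stage 1: N_ring = 17 + 2·21 = 59
Stage 1: 17(ω_s−ω_c) = −59(ω_r−ω_c),  ω_r=0, ω_s=1
Stage 1: 17(1−ω_c) = −59(0−ω_c)  ⇒  76ω_c = 17  ⇒  ω_c = 17/76
  ⇒ ω_c¹/ω_s¹ = 17/76
Stage 2: N_ring = 38 + 2·22 = 82
Stage 2: 38(ω_s−ω_c) = −82(ω_r−ω_c),  ω_s=0, ω_c=1
Stage 2: ω_r = 1 − (38/82)(0−1) = 60/41
  ⇒ ω_r²/ω_c² = 60/41
Coupling ω_c² = ω_c¹ ⇒ overall = 17/76 × 60/41 = 255/779

255/779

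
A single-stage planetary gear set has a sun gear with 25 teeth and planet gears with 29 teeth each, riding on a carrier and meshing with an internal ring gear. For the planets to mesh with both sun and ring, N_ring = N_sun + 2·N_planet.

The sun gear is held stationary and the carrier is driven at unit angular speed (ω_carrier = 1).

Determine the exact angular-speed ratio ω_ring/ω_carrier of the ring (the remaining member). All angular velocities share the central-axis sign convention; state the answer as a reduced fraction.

108/83

N_ring = 25 + 2·29 = 83
25(ω_s−ω_c) = −83(ω_r−ω_c),  ω_s=0, ω_c=1
ω_r = 1 − (25/83)(0−1) = 108/83
ω_r/ω_c = 108/83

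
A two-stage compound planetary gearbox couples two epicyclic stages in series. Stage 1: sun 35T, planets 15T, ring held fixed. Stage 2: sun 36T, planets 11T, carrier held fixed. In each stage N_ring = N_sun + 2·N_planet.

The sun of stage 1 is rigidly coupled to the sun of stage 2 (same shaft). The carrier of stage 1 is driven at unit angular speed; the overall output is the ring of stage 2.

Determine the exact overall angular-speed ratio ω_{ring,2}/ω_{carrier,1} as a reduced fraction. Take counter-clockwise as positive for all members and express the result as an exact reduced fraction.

-360/203

Stage 1: N_ring = 35 + 2·15 = 65
Stage 1: 35(ω_s−ω_c) = −65(ω_r−ω_c),  ω_r=0, ω_c=1
Stage 1: ω_s = 1 − (65/35)(0−1) = 20/7
  ⇒ ω_s¹/ω_c¹ = 20/7
Stage 2: N_ring = 36 + 2·11 = 58
Stage 2: 36(ω_s−ω_c) = −58(ω_r−ω_c),  ω_c=0, ω_s=1
Stage 2: ω_r = 0 − (36/58)(1−0) = -18/29
  ⇒ ω_r²/ω_s² = -18/29
Coupling ω_s² = ω_s¹ ⇒ overall = 20/7 × -18/29 = -360/203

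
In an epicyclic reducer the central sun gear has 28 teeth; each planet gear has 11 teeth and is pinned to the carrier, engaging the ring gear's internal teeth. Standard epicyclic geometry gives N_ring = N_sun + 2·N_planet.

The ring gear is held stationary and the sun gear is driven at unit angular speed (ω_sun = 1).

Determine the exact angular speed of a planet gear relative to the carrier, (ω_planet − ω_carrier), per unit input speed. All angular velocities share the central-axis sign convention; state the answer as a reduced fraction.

-700/429

N_ring = 28 + 2·11 = 50
28(ω_s−ω_c) = −50(ω_r−ω_c),  ω_r=0, ω_s=1
28(1−ω_c) = −50(0−ω_c)  ⇒  78ω_c = 28  ⇒  ω_c = 14/39
sun–planet: 28·(1−14/39) = −11·(ω_p−ω_c)  ⇒  ω_p−ω_c = −(28/11)·(25/39) = -700/429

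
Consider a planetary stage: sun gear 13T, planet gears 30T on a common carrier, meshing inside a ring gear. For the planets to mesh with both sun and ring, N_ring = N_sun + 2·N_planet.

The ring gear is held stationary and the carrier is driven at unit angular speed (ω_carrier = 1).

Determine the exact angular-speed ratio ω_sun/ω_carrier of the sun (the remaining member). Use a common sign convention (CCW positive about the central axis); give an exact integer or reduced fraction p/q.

86/13

N_ring = 13 + 2·30 = 73
13(ω_s−ω_c) = −73(ω_r−ω_c),  ω_r=0, ω_c=1
ω_s = 1 − (73/13)(0−1) = 86/13
ω_s/ω_c = 86/13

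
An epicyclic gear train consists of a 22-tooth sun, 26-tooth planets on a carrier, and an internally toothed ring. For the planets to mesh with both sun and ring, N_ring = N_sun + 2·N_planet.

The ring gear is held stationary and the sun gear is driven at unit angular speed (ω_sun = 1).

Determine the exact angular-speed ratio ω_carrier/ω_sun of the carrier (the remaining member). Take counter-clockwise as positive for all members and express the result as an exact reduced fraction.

N_ring = 22 + 2·26 = 74
22(ω_s−ω_c) = −74(ω_r−ω_c),  ω_r=0, ω_s=1
22(1−ω_c) = −74(0−ω_c)  ⇒  96ω_c = 22  ⇒  ω_c = 11/48
ω_c/ω_s = 11/48

11/48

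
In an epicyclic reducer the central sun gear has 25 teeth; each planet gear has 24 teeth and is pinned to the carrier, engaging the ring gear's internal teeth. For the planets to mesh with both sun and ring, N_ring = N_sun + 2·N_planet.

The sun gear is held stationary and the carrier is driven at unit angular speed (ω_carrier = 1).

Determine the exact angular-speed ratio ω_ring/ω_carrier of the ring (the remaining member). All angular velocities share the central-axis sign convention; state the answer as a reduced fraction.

98/73

N_ring = 25 + 2·24 = 73
25(ω_s−ω_c) = −73(ω_r−ω_c),  ω_s=0, ω_c=1
ω_r = 1 − (25/73)(0−1) = 98/73
ω_r/ω_c = 98/73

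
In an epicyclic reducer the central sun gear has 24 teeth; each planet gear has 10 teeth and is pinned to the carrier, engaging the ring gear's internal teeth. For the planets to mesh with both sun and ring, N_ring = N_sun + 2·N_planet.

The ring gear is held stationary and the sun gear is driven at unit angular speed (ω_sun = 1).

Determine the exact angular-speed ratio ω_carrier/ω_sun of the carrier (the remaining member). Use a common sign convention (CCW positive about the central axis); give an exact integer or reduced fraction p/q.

6/17

N_ring = 24 + 2·10 = 44
24(ω_s−ω_c) = −44(ω_r−ω_c),  ω_r=0, ω_s=1
24(1−ω_c) = −44(0−ω_c)  ⇒  68ω_c = 24  ⇒  ω_c = 6/17
ω_c/ω_s = 6/17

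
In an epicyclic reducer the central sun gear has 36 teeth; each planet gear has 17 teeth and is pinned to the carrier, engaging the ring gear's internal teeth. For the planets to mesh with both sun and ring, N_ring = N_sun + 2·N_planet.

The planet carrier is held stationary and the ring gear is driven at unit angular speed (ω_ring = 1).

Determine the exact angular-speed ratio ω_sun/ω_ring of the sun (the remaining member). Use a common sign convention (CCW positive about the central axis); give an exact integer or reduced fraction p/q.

N_ring = 36 + 2·17 = 70
36(ω_s−ω_c) = −70(ω_r−ω_c),  ω_c=0, ω_r=1
ω_s = 0 − (70/36)(1−0) = -35/18
ω_s/ω_r = -35/18

-35/18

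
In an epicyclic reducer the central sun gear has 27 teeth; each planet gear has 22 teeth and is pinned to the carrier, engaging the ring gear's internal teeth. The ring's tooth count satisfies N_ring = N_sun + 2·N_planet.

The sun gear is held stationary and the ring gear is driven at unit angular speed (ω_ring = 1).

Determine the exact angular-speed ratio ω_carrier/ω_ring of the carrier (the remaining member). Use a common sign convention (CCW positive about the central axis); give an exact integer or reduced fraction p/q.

N_ring = 27 + 2·22 = 71
27(ω_s−ω_c) = −71(ω_r−ω_c),  ω_s=0, ω_r=1
27(0−ω_c) = −71(1−ω_c)  ⇒  98ω_c = 71  ⇒  ω_c = 71/98
ω_c/ω_r = 71/98

71/98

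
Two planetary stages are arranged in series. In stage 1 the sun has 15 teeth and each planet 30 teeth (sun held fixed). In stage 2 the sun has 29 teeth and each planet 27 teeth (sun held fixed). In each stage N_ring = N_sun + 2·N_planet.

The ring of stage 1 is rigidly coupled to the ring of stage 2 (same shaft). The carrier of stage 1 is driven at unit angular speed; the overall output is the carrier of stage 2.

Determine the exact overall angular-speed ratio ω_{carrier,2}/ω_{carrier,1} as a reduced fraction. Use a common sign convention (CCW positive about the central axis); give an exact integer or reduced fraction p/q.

249/280

Stage 1: N_ring = 15 + 2·30 = 75
Stage 1: 15(ω_s−ω_c) = −75(ω_r−ω_c),  ω_s=0, ω_c=1
Stage 1: ω_r = 1 − (15/75)(0−1) = 6/5
  ⇒ ω_r¹/ω_c¹ = 6/5
Stage 2: N_ring = 29 + 2·27 = 83
Stage 2: 29(ω_s−ω_c) = −83(ω_r−ω_c),  ω_s=0, ω_r=1
Stage 2: 29(0−ω_c) = −83(1−ω_c)  ⇒  112ω_c = 83  ⇒  ω_c = 83/112
  ⇒ ω_c²/ω_r² = 83/112
Coupling ω_r² = ω_r¹ ⇒ overall = 6/5 × 83/112 = 249/280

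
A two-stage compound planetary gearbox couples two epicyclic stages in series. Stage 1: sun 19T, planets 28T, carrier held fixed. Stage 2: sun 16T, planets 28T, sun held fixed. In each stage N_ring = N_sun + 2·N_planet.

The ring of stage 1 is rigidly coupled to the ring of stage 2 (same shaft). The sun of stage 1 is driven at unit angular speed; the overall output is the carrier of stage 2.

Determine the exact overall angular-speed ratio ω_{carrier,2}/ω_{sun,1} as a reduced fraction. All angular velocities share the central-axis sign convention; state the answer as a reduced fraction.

Stage 1: N_ring = 19 + 2·28 = 75
Stage 1: 19(ω_s−ω_c) = −75(ω_r−ω_c),  ω_c=0, ω_s=1
Stage 1: ω_r = 0 − (19/75)(1−0) = -19/75
  ⇒ ω_r¹/ω_s¹ = -19/75
Stage 2: N_ring = 16 + 2·28 = 72
Stage 2: 16(ω_s−ω_c) = −72(ω_r−ω_c),  ω_s=0, ω_r=1
Stage 2: 16(0−ω_c) = −72(1−ω_c)  ⇒  88ω_c = 72  ⇒  ω_c = 9/11
  ⇒ ω_c²/ω_r² = 9/11
Coupling ω_r² = ω_r¹ ⇒ overall = -19/75 × 9/11 = -57/275

-57/275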